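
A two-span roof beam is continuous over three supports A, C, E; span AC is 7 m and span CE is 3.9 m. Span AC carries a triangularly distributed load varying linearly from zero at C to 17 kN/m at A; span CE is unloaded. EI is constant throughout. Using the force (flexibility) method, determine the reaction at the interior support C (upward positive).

Release continuity at C by inserting a hinge; the redundant is the internal moment M_C. The primary structure is two simply-supported spans AC and CE.
Discontinuity in slope at C on the released structure — sum the simple-span end rotations:
  span AC: triangular load, peak 17: 7w₀L³/(360EI) = 113.4/EI
  relative rotation θ_0 = (113.4 + 0)/EI = 113.4/EI
A unit hogging moment at C produces rotation L₁/(3EI) + L₂/(3EI) = 3.633/EI.
Compatibility: M_C·(L₁+L₂)/(3EI) = θ_0, giving M_C = 31.21 kN·m (hogging).
Span AC, ΣM about A with M_C applied at C: R_C^{AC}·7 = 138.8 + 31.21, so R_C^{AC} = 24.29 kN and R_A = 59.5 − 24.29 = 35.21 kN.
Span CE, ΣM about E: R_C^{CE}·3.9 = 0 + 31.21, so R_C^{CE} = 8.001 kN and R_E = 0 − 8.001 = -8.001 kN.
R_C = 24.29 + 8.001 = 32.29 kN.

R_C = 32.29 kN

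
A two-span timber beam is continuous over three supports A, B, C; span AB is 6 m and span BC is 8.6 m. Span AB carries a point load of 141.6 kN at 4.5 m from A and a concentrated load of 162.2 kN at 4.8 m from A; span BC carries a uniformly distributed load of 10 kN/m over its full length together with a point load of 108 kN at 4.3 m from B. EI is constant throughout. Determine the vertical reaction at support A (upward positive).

R_A = 22.52 kN

Insert a hinge at B; M_B is the redundant, and each span becomes simply supported.
Rotations at B on the released spans (each span's end-slope, ×1/EI):
  span AB: point load 141.6 at a = 4.5: Pab(L + a)/(6LEI) = 278.8/EI
  span AB: point load 162.2 at a = 4.8: Pab(L + a)/(6LEI) = 280.3/EI
  span BC: UDL 10: wL³/(24EI) = 265/EI
  span BC: point load 108 at a = 4.3: Pab(L + b)/(6LEI) = 499.2/EI
  relative rotation θ_0 = (559.1 + 764.3)/EI = 1323/EI
A unit hogging moment at B produces rotation L₁/(3EI) + L₂/(3EI) = 4.867/EI.
Compatibility: M_B·(L₁+L₂)/(3EI) = θ_0, giving M_B = 271.9 kN·m (hogging).
Span AB, ΣM about A with M_B applied at B: R_B^{AB}·6 = 1416 + 271.9, so R_B^{AB} = 281.3 kN and R_A = 303.8 − 281.3 = 22.52 kN.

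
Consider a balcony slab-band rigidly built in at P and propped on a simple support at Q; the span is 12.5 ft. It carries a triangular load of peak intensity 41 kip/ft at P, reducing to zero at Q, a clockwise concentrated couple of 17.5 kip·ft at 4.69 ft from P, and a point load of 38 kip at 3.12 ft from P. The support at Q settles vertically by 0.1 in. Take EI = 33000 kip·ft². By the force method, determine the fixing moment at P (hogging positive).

Choose R_Q as the redundant. The primary structure is the cantilever fixed at P.
Primary-structure tip deflection at Q by superposition:
  triangular load, peak 41 at the fixed end: w₀L⁴/(30EI) = 33366/EI
  clockwise couple 17.5 at a = 4.69: M₀a(2L − a)/(2EI) = 833.5/EI
  point load 38 at a = 3.12: Pa²(3L − a)/(6EI) = 2120/EI
  δ_0 = 36319/EI
Tip deflection under a unit load at Q: L³/(3EI) = 651/EI.
With EI = 33000 kip·ft²: δ_0 = 1.1006 ft and δ_{QQ} = 0.019729 ft/kip.
Compatibility — the beam at Q must follow the support down by 0.008333 ft: δ_0 − R_Q·δ_{QQ} = 0.008333, so R_Q = (1.1006 − 0.008333)/0.019729 = 55.36 kip.
Moment equilibrium about P: M_P = Σ(load moments about P) − R_Q·L = 1204 − 55.36×12.5 = 511.7 kip·ft.

M_P = 511.7 kip·ft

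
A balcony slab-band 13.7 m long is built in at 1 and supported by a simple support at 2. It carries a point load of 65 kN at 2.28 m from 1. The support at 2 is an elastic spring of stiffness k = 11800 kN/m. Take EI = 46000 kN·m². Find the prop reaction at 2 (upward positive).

Take the reaction at 2 as the redundant and release it; the primary structure is a cantilever fixed at 1.
Downward deflection at the released point 2 due to the loads:
  point load 65 at a = 2.28: Pa²(3L − a)/(6EI) = 2186/EI
Flexibility coefficient — unit upward force at 2: δ_{22} = L³/(3EI) = 857.1/EI.
With EI = 46000 kN·m²: δ_0 = 0.047526 m and δ_{22} = 0.018633 m/kN.
Compatibility — the spring shortens by R_2/k under the reaction it provides: δ_0 − R_2·δ_{22} = R_2/k. With 1/k = 0.000085 m/kN, R_2 = δ_0 / (δ_{22} + 1/k) = 0.047526 / (0.018633 + 0.000085) = 2.539 kN.

R_2 = 2.539 kN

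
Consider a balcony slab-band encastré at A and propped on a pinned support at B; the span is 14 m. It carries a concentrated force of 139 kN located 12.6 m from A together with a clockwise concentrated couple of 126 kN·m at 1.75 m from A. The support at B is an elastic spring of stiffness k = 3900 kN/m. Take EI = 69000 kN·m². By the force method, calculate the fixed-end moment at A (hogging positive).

Choose R_B as the redundant. The primary structure is the cantilever fixed at A.
Free-end deflection of the primary structure under the applied loading (downward +):
  point load 139 at a = 12.6: Pa²(3L − a)/(6EI) = 108131/EI
  clockwise couple 126 at a = 1.75: M₀a(2L − a)/(2EI) = 2894/EI
  δ_0 = 111025/EI
Tip deflection under a unit load at B: L³/(3EI) = 914.7/EI.
With EI = 69000 kN·m²: δ_0 = 1.6091 m and δ_{BB} = 0.013256 m/kN.
Compatibility — the spring shortens by R_B/k under the reaction it provides: δ_0 − R_B·δ_{BB} = R_B/k. With 1/k = 0.000256 m/kN, R_B = δ_0 / (δ_{BB} + 1/k) = 1.6091 / (0.013256 + 0.000256) = 119.1 kN.
Moment equilibrium about A: M_A = Σ(load moments about A) − R_B·L = 1877 − 119.1×14 = 210.3 kN·m.

M_A = 210.3 kN·m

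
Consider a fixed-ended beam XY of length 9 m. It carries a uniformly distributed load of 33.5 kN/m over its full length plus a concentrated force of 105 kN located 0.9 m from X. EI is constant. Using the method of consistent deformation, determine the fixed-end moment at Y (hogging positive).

M_Y = 234.6 kN·m

Release both end moments; the primary structure is a simply-supported span XY with redundants M_X and M_Y.
Simple-span end rotations at X and Y under the given loads:
  at X: UDL 33.5: wL³/(24EI) = 1018/EI
  at Y: UDL 33.5: wL³/(24EI) = 1018/EI
  at X: point load 105 at a = 0.9: Pab(L + b)/(6LEI) = 242.4/EI
  at Y: point load 105 at a = 0.9: Pab(L + a)/(6LEI) = 140.3/EI
  θ_X0 = 1260/EI,  θ_Y0 = 1158/EI
Flexibility coefficients: a unit moment at one end gives L/(3EI) there and L/(6EI) at the far end, so f₁₁ = f₂₂ = 3/EI and f₁₂ = f₂₁ = 1.5/EI.
Compatibility — zero rotation at each built-in end:
  3 M_X + 1.5 M_Y = 1260
  1.5 M_X + 3 M_Y = 1158
Solving the pair gives M_X = 302.7 kN·m and M_Y = 234.6 kN·m (hogging).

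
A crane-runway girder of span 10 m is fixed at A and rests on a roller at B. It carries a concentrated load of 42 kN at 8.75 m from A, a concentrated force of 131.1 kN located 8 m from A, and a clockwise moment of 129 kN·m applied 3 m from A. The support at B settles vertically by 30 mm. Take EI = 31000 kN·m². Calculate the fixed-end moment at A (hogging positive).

Take the reaction at B as the redundant and release it; the primary structure is a cantilever fixed at A.
Free-end deflection of the primary structure under the applied loading (downward +):
  point load 42 at a = 8.75: Pa²(3L − a)/(6EI) = 11389/EI
  point load 131.1 at a = 8: Pa²(3L − a)/(6EI) = 30765/EI
  clockwise couple 129 at a = 3: M₀a(2L − a)/(2EI) = 3290/EI
  δ_0 = 45443/EI
Flexibility coefficient — unit upward force at B: δ_{BB} = L³/(3EI) = 333.3/EI.
With EI = 31000 kN·m²: δ_0 = 1.4659 m and δ_{BB} = 0.010753 m/kN.
Compatibility — the beam at B must follow the support down by 0.03 m: δ_0 − R_B·δ_{BB} = 0.03, so R_B = (1.4659 − 0.03)/0.010753 = 133.5 kN.
Moment equilibrium about A: M_A = Σ(load moments about A) − R_B·L = 1545 − 133.5×10 = 209.9 kN·m.

M_A = 209.9 kN·m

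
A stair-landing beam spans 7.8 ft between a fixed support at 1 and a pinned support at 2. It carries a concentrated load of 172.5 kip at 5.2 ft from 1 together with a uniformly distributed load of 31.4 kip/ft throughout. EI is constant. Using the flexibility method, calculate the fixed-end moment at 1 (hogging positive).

M_1 = 438.1 kip·ft

Release the roller at 2. Primary structure: cantilever fixed at 1.
Deflection at 2 on the released cantilever, summing each load's contribution:
  point load 172.5 at a = 5.2: Pa²(3L − a)/(6EI) = 14149/EI
  UDL 31.4: wL⁴/(8EI) = 14528/EI
  δ_0 = 28677/EI
Tip deflection under a unit load at 2: L³/(3EI) = 158.2/EI.
The prop prevents deflection at 2: R_2 = δ_0/δ_{22} = 28677/158.2 = 181.3 kip.
Moment equilibrium about 1: M_1 = Σ(load moments about 1) − R_2·L = 1852 − 181.3×7.8 = 438.1 kip·ft.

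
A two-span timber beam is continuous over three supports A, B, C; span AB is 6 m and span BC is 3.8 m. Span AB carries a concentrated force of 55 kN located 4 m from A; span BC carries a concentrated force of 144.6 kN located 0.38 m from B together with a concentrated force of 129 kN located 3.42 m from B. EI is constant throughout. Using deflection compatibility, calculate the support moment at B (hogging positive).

M_B = 65.04 kN·m

Release continuity at B by inserting a hinge; the redundant is the internal moment M_B. The primary structure is two simply-supported spans AB and BC.
Rotations at B on the released spans (each span's end-slope, ×1/EI):
  span AB: point load 55 at a = 4: Pab(L + a)/(6LEI) = 122.2/EI
  span BC: point load 144.6 at a = 0.38: Pab(L + b)/(6LEI) = 59.51/EI
  span BC: point load 129 at a = 3.42: Pab(L + b)/(6LEI) = 30.74/EI
  relative rotation θ_0 = (122.2 + 90.24)/EI = 212.5/EI
A unit hogging moment at B produces rotation L₁/(3EI) + L₂/(3EI) = 3.267/EI.
Slope continuity at B: θ_0 = M_B·3.267/EI, so M_B = 212.5/3.267 = 65.04 kN·m (hogging).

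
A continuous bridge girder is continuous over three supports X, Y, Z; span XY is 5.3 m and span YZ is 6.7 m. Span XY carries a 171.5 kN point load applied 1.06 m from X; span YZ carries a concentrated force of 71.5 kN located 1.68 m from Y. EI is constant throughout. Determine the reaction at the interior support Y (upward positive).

R_Y = 115.7 kN

Release continuity at Y by inserting a hinge; the redundant is the internal moment M_Y. The primary structure is two simply-supported spans XY and YZ.
Rotations at Y on the released spans (each span's end-slope, ×1/EI):
  span XY: point load 171.5 at a = 1.06: Pab(L + a)/(6LEI) = 154.2/EI
  span YZ: point load 71.5 at a = 1.68: Pab(L + b)/(6LEI) = 175.8/EI
  relative rotation θ_0 = (154.2 + 175.8)/EI = 330/EI
A unit hogging moment at Y produces rotation L₁/(3EI) + L₂/(3EI) = 4/EI.
Compatibility: M_Y·(L₁+L₂)/(3EI) = θ_0, giving M_Y = 82.49 kN·m (hogging).
Span XY, ΣM about X with M_Y applied at Y: R_Y^{XY}·5.3 = 181.8 + 82.49, so R_Y^{XY} = 49.86 kN and R_X = 171.5 − 49.86 = 121.6 kN.
Span YZ, ΣM about Z: R_Y^{YZ}·6.7 = 358.9 + 82.49, so R_Y^{YZ} = 65.88 kN and R_Z = 71.5 − 65.88 = 5.616 kN.
R_Y = 49.86 + 65.88 = 115.7 kN.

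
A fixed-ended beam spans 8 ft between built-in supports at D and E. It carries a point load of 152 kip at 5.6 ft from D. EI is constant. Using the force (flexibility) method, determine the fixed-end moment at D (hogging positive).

M_D = 76.61 kip·ft

Release both end moments; the primary structure is a simply-supported span DE with redundants M_D and M_E.
Simple-span end rotations at D and E under the given loads:
  at D: point load 152 at a = 5.6: Pab(L + b)/(6LEI) = 442.6/EI
  at E: point load 152 at a = 5.6: Pab(L + a)/(6LEI) = 578.8/EI
  θ_D0 = 442.6/EI,  θ_E0 = 578.8/EI
Flexibility coefficients: a unit moment at one end gives L/(3EI) there and L/(6EI) at the far end, so f₁₁ = f₂₂ = 2.667/EI and f₁₂ = f₂₁ = 1.333/EI.
Compatibility — zero rotation at each built-in end:
  2.667 M_D + 1.333 M_E = 442.6
  1.333 M_D + 2.667 M_E = 578.8
Solving the pair gives M_D = 76.61 kip·ft and M_E = 178.8 kip·ft (hogging).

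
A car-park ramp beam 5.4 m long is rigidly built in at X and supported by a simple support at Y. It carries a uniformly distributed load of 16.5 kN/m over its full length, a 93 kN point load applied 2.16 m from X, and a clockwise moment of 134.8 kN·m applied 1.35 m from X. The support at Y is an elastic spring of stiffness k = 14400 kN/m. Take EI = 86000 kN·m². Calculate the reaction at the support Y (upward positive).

Remove the prop at Y; the released (primary) structure is a cantilever built in at X.
Downward deflection at the released point Y due to the loads:
  UDL 16.5: wL⁴/(8EI) = 1754/EI
  point load 93 at a = 2.16: Pa²(3L − a)/(6EI) = 1015/EI
  clockwise couple 134.8 at a = 1.35: M₀a(2L − a)/(2EI) = 859.9/EI
  δ_0 = 3629/EI
Tip deflection under a unit load at Y: L³/(3EI) = 52.49/EI.
With EI = 86000 kN·m²: δ_0 = 0.042197 m and δ_{YY} = 0.00061 m/kN.
Compatibility — the spring shortens by R_Y/k under the reaction it provides: δ_0 − R_Y·δ_{YY} = R_Y/k. With 1/k = 0.000069 m/kN, R_Y = δ_0 / (δ_{YY} + 1/k) = 0.042197 / (0.00061 + 0.000069) = 62.08 kN.

R_Y = 62.08 kN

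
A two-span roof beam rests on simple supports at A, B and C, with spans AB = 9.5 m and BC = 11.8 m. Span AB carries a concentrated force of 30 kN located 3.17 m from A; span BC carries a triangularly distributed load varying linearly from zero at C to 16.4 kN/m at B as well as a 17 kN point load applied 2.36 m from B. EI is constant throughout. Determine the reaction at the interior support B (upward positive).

Release continuity at B by inserting a hinge; the redundant is the internal moment M_B. The primary structure is two simply-supported spans AB and BC.
Rotations at B on the released spans (each span's end-slope, ×1/EI):
  span AB: point load 30 at a = 3.17: Pab(L + a)/(6LEI) = 133.8/EI
  span BC: triangular load, peak 16.4: w₀L³/(45EI) = 598.8/EI
  span BC: point load 17 at a = 2.36: Pab(L + b)/(6LEI) = 113.6/EI
  relative rotation θ_0 = (133.8 + 712.4)/EI = 846.2/EI
A unit hogging moment at B produces rotation L₁/(3EI) + L₂/(3EI) = 7.1/EI.
Compatibility: M_B·(L₁+L₂)/(3EI) = θ_0, giving M_B = 119.2 kN·m (hogging).
Span AB, ΣM about A with M_B applied at B: R_B^{AB}·9.5 = 95.1 + 119.2, so R_B^{AB} = 22.56 kN and R_A = 30 − 22.56 = 7.444 kN.
Span BC, ΣM about C: R_B^{BC}·11.8 = 921.7 + 119.2, so R_B^{BC} = 88.21 kN and R_C = 113.8 − 88.21 = 25.55 kN.
R_B = 22.56 + 88.21 = 110.8 kN.

R_B = 110.8 kN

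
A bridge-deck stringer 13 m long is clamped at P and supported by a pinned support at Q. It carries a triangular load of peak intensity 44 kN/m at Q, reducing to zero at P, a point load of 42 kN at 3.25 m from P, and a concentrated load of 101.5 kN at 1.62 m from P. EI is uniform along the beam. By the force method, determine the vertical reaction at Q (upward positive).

R_Q = 163.2 kN

Take the reaction at Q as the redundant and release it; the primary structure is a cantilever fixed at P.
Primary-structure tip deflection at Q by superposition:
  triangular load, peak 44 at the free end: 11w₀L⁴/(120EI) = 115196/EI
  point load 42 at a = 3.25: Pa²(3L − a)/(6EI) = 2643/EI
  point load 101.5 at a = 1.62: Pa²(3L − a)/(6EI) = 1660/EI
  δ_0 = 119499/EI
Flexibility coefficient — unit upward force at Q: δ_{QQ} = L³/(3EI) = 732.3/EI.
Compatibility at Q: δ_0 − R_Q·δ_{QQ} = 0, so R_Q = 119499/732.3 = 163.2 kN.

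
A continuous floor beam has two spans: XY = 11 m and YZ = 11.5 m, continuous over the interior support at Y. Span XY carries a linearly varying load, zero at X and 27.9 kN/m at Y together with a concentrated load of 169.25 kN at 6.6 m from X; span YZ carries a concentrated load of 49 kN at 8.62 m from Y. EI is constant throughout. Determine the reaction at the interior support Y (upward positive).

Insert a hinge at Y; M_Y is the redundant, and each span becomes simply supported.
End slopes at the hinge Y, treating each span as simply supported:
  span XY: triangular load, peak 27.9: w₀L³/(45EI) = 825.2/EI
  span XY: point load 169.25 at a = 6.6: Pab(L + a)/(6LEI) = 1311/EI
  span YZ: point load 49 at a = 8.62: Pab(L + b)/(6LEI) = 253.5/EI
  relative rotation θ_0 = (2136 + 253.5)/EI = 2389/EI
A unit hogging moment at Y produces rotation L₁/(3EI) + L₂/(3EI) = 7.5/EI.
Slope continuity at Y: θ_0 = M_Y·7.5/EI, so M_Y = 2389/7.5 = 318.6 kN·m (hogging).
Span XY, ΣM about X with M_Y applied at Y: R_Y^{XY}·11 = 2242 + 318.6, so R_Y^{XY} = 232.8 kN and R_X = 322.7 − 232.8 = 89.89 kN.
Span YZ, ΣM about Z: R_Y^{YZ}·11.5 = 141.1 + 318.6, so R_Y^{YZ} = 39.97 kN and R_Z = 49 − 39.97 = 9.025 kN.
R_Y = 232.8 + 39.97 = 272.8 kN.

R_Y = 272.8 kN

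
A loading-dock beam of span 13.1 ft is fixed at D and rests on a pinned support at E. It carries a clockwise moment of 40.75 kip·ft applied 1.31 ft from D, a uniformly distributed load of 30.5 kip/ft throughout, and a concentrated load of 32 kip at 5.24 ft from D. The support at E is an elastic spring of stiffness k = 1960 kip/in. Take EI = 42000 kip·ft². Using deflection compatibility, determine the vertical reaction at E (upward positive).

Choose R_E as the redundant. The primary structure is the cantilever fixed at D.
Deflection at E on the released cantilever, summing each load's contribution:
  clockwise couple 40.75 at a = 1.31: M₀a(2L − a)/(2EI) = 664.3/EI
  UDL 30.5: wL⁴/(8EI) = 112278/EI
  point load 32 at a = 5.24: Pa²(3L − a)/(6EI) = 4988/EI
  δ_0 = 117930/EI
Tip deflection under a unit load at E: L³/(3EI) = 749.4/EI.
With EI = 42000 kip·ft²: δ_0 = 2.8079 ft and δ_{EE} = 0.017842 ft/kip.
Compatibility — the spring shortens by R_E/k under the reaction it provides: δ_0 − R_E·δ_{EE} = R_E/k. With 1/k = 1/(1960×12) ft/kip = 0.000043 ft/kip, R_E = δ_0 / (δ_{EE} + 1/k) = 2.8079 / (0.017842 + 0.000043) = 157 kip.

R_E = 157 kip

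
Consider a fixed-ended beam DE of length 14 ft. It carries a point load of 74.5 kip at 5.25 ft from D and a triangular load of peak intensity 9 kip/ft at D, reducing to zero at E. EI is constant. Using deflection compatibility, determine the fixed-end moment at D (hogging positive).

Release both end moments; the primary structure is a simply-supported span DE with redundants M_D and M_E.
End rotations of the released simple span under the applied load (×1/EI):
  at D: point load 74.5 at a = 5.25: Pab(L + b)/(6LEI) = 926.9/EI
  at E: point load 74.5 at a = 5.25: Pab(L + a)/(6LEI) = 784.3/EI
  at D: triangular load, peak 9: w₀L³/(45EI) = 548.8/EI
  at E: triangular load, peak 9: 7w₀L³/(360EI) = 480.2/EI
  θ_D0 = 1476/EI,  θ_E0 = 1264/EI
Flexibility coefficients: a unit moment at one end gives L/(3EI) there and L/(6EI) at the far end, so f₁₁ = f₂₂ = 4.667/EI and f₁₂ = f₂₁ = 2.333/EI.
Compatibility — zero rotation at each built-in end:
  4.667 M_D + 2.333 M_E = 1476
  2.333 M_D + 4.667 M_E = 1264
Solving the pair gives M_D = 241 kip·ft and M_E = 150.5 kip·ft (hogging).

M_D = 241 kip·ft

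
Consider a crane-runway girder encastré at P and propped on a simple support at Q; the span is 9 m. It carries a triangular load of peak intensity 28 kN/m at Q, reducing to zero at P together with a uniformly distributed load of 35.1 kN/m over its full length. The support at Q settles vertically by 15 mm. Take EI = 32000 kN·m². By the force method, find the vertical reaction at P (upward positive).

Remove the prop at Q; the released (primary) structure is a cantilever built in at P.
Deflection at Q on the released cantilever, summing each load's contribution:
  triangular load, peak 28 at the free end: 11w₀L⁴/(120EI) = 16840/EI
  UDL 35.1: wL⁴/(8EI) = 28786/EI
  δ_0 = 45626/EI
Flexibility coefficient — unit upward force at Q: δ_{QQ} = L³/(3EI) = 243/EI.
With EI = 32000 kN·m²: δ_0 = 1.4258 m and δ_{QQ} = 0.007594 m/kN.
Compatibility — the beam at Q must follow the support down by 0.015 m: δ_0 − R_Q·δ_{QQ} = 0.015, so R_Q = (1.4258 − 0.015)/0.007594 = 185.8 kN.
Vertical equilibrium: R_P = ΣP − R_Q = 441.9 − 185.8 = 256.1 kN.

R_P = 256.1 kN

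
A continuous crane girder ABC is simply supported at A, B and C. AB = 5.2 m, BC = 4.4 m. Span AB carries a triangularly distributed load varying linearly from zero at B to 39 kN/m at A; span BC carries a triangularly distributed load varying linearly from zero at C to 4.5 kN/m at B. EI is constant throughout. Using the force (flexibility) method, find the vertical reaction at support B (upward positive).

Take M_B as the redundant. Released structure: two simple spans AB and BC with a hinge at B.
Discontinuity in slope at B on the released structure — sum the simple-span end rotations:
  span AB: triangular load, peak 39: 7w₀L³/(360EI) = 106.6/EI
  span BC: triangular load, peak 4.5: w₀L³/(45EI) = 8.518/EI
  relative rotation θ_0 = (106.6 + 8.518)/EI = 115.1/EI
A unit hogging moment at B produces rotation L₁/(3EI) + L₂/(3EI) = 3.2/EI.
Slope continuity at B: θ_0 = M_B·3.2/EI, so M_B = 115.1/3.2 = 35.98 kN·m (hogging).
Span AB, ΣM about A with M_B applied at B: R_B^{AB}·5.2 = 175.8 + 35.98, so R_B^{AB} = 40.72 kN and R_A = 101.4 − 40.72 = 60.68 kN.
Span BC, ΣM about C: R_B^{BC}·4.4 = 29.04 + 35.98, so R_B^{BC} = 14.78 kN and R_C = 9.9 − 14.78 = -4.878 kN.
R_B = 40.72 + 14.78 = 55.5 kN.

R_B = 55.5 kN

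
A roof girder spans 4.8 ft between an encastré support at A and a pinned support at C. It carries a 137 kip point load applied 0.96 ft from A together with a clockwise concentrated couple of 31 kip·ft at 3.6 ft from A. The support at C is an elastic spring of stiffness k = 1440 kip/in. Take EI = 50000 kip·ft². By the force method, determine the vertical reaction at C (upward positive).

Take the reaction at C as the redundant and release it; the primary structure is a cantilever fixed at A.
Downward deflection at the released point C due to the loads:
  point load 137 at a = 0.96: Pa²(3L − a)/(6EI) = 282.8/EI
  clockwise couple 31 at a = 3.6: M₀a(2L − a)/(2EI) = 334.8/EI
  δ_0 = 617.6/EI
Tip deflection under a unit load at C: L³/(3EI) = 36.86/EI.
With EI = 50000 kip·ft²: δ_0 = 0.012352 ft and δ_{CC} = 0.000737 ft/kip.
Compatibility — the spring shortens by R_C/k under the reaction it provides: δ_0 − R_C·δ_{CC} = R_C/k. With 1/k = 1/(1440×12) ft/kip = 0.000058 ft/kip, R_C = δ_0 / (δ_{CC} + 1/k) = 0.012352 / (0.000737 + 0.000058) = 15.53 kip.

R_C = 15.53 kip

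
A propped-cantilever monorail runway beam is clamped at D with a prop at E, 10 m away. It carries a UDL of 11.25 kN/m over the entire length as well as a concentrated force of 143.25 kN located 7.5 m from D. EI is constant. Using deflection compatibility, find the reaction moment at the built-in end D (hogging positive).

Remove the prop at E; the released (primary) structure is a cantilever built in at D.
Primary-structure tip deflection at E by superposition:
  UDL 11.25: wL⁴/(8EI) = 14062/EI
  point load 143.25 at a = 7.5: Pa²(3L − a)/(6EI) = 30217/EI
  δ_0 = 44279/EI
Flexibility coefficient — unit upward force at E: δ_{EE} = L³/(3EI) = 333.3/EI.
The prop prevents deflection at E: R_E = δ_0/δ_{EE} = 44279/333.3 = 132.8 kN.
Moment equilibrium about D: M_D = Σ(load moments about D) − R_E·L = 1637 − 132.8×10 = 308.5 kN·m.

M_D = 308.5 kN·m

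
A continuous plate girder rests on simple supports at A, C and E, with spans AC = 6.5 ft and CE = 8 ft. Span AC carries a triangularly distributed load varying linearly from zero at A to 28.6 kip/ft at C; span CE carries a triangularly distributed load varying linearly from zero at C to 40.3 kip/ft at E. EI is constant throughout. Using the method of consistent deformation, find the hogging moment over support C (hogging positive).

Take M_C as the redundant. Released structure: two simple spans AC and CE with a hinge at C.
Discontinuity in slope at C on the released structure — sum the simple-span end rotations:
  span AC: triangular load, peak 28.6: w₀L³/(45EI) = 174.5/EI
  span CE: triangular load, peak 40.3: 7w₀L³/(360EI) = 401.2/EI
  relative rotation θ_0 = (174.5 + 401.2)/EI = 575.7/EI
A unit hogging moment at C produces rotation L₁/(3EI) + L₂/(3EI) = 4.833/EI.
Compatibility: M_C·(L₁+L₂)/(3EI) = θ_0, giving M_C = 119.1 kip·ft (hogging).

M_C = 119.1 kip·ft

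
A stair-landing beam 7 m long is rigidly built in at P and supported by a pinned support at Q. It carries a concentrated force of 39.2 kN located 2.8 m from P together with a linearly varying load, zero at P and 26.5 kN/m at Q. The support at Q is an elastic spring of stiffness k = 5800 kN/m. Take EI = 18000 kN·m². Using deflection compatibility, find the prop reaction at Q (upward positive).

Choose R_Q as the redundant. The primary structure is the cantilever fixed at P.
Primary-structure tip deflection at Q by superposition:
  point load 39.2 at a = 2.8: Pa²(3L − a)/(6EI) = 932.2/EI
  triangular load, peak 26.5 at the free end: 11w₀L⁴/(120EI) = 5832/EI
  δ_0 = 6765/EI
Tip deflection under a unit load at Q: L³/(3EI) = 114.3/EI.
With EI = 18000 kN·m²: δ_0 = 0.37581 m and δ_{QQ} = 0.006352 m/kN.
Compatibility — the spring shortens by R_Q/k under the reaction it provides: δ_0 − R_Q·δ_{QQ} = R_Q/k. With 1/k = 0.000172 m/kN, R_Q = δ_0 / (δ_{QQ} + 1/k) = 0.37581 / (0.006352 + 0.000172) = 57.6 kN.

R_Q = 57.6 kN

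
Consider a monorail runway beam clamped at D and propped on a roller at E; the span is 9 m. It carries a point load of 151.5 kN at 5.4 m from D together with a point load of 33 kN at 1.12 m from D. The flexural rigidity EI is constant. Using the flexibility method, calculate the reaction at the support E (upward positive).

R_E = 66.18 kN

Remove the prop at E; the released (primary) structure is a cantilever built in at D.
Deflection at E on the released cantilever, summing each load's contribution:
  point load 151.5 at a = 5.4: Pa²(3L − a)/(6EI) = 15904/EI
  point load 33 at a = 1.12: Pa²(3L − a)/(6EI) = 178.6/EI
  δ_0 = 16082/EI
Flexibility coefficient — unit upward force at E: δ_{EE} = L³/(3EI) = 243/EI.
The prop prevents deflection at E: R_E = δ_0/δ_{EE} = 16082/243 = 66.18 kN.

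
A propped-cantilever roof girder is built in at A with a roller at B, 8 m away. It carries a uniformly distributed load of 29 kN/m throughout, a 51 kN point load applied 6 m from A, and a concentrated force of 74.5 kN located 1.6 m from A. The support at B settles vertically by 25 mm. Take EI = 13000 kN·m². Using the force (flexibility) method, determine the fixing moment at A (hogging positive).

Choose R_B as the redundant. The primary structure is the cantilever fixed at A.
Free-end deflection of the primary structure under the applied loading (downward +):
  UDL 29: wL⁴/(8EI) = 14848/EI
  point load 51 at a = 6: Pa²(3L − a)/(6EI) = 5508/EI
  point load 74.5 at a = 1.6: Pa²(3L − a)/(6EI) = 712/EI
  δ_0 = 21068/EI
Tip deflection under a unit load at B: L³/(3EI) = 170.7/EI.
With EI = 13000 kN·m²: δ_0 = 1.6206 m and δ_{BB} = 0.013128 m/kN.
Compatibility — the beam at B must follow the support down by 0.025 m: δ_0 − R_B·δ_{BB} = 0.025, so R_B = (1.6206 − 0.025)/0.013128 = 121.5 kN.
Moment equilibrium about A: M_A = Σ(load moments about A) − R_B·L = 1353 − 121.5×8 = 380.9 kN·m.

M_A = 380.9 kN·m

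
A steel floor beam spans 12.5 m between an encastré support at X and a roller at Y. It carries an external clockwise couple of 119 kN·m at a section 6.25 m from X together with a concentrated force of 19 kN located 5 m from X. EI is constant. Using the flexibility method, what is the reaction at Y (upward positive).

Remove the prop at Y; the released (primary) structure is a cantilever built in at X.
Primary-structure tip deflection at Y by superposition:
  clockwise couple 119 at a = 6.25: M₀a(2L − a)/(2EI) = 6973/EI
  point load 19 at a = 5: Pa²(3L − a)/(6EI) = 2573/EI
  δ_0 = 9546/EI
Flexibility coefficient — unit upward force at Y: δ_{YY} = L³/(3EI) = 651/EI.
The prop prevents deflection at Y: R_Y = δ_0/δ_{YY} = 9546/651 = 14.66 kN.

R_Y = 14.66 kN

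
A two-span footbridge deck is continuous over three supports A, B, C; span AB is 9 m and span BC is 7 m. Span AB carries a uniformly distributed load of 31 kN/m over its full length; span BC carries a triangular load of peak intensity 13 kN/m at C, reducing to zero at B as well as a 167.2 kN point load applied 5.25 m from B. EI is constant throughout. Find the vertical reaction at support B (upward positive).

R_B = 260.7 kN

Insert a hinge at B; M_B is the redundant, and each span becomes simply supported.
Discontinuity in slope at B on the released structure — sum the simple-span end rotations:
  span AB: UDL 31: wL³/(24EI) = 941.6/EI
  span BC: triangular load, peak 13: 7w₀L³/(360EI) = 86.7/EI
  span BC: point load 167.2 at a = 5.25: Pab(L + b)/(6LEI) = 320/EI
  relative rotation θ_0 = (941.6 + 406.7)/EI = 1348/EI
A unit hogging moment at B produces rotation L₁/(3EI) + L₂/(3EI) = 5.333/EI.
Slope continuity at B: θ_0 = M_B·5.333/EI, so M_B = 1348/5.333 = 252.8 kN·m (hogging).
Span AB, ΣM about A with M_B applied at B: R_B^{AB}·9 = 1256 + 252.8, so R_B^{AB} = 167.6 kN and R_A = 279 − 167.6 = 111.4 kN.
Span BC, ΣM about C: R_B^{BC}·7 = 398.8 + 252.8, so R_B^{BC} = 93.08 kN and R_C = 212.7 − 93.08 = 119.6 kN.
R_B = 167.6 + 93.08 = 260.7 kN.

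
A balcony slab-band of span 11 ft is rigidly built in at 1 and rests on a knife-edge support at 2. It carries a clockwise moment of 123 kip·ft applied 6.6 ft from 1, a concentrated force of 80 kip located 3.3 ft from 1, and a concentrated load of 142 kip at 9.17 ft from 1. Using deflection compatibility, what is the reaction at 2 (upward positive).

Take the reaction at 2 as the redundant and release it; the primary structure is a cantilever fixed at 1.
Deflection at 2 on the released cantilever, summing each load's contribution:
  clockwise couple 123 at a = 6.6: M₀a(2L − a)/(2EI) = 6251/EI
  point load 80 at a = 3.3: Pa²(3L − a)/(6EI) = 4312/EI
  point load 142 at a = 9.17: Pa²(3L − a)/(6EI) = 47424/EI
  δ_0 = 57987/EI
Flexibility coefficient — unit upward force at 2: δ_{22} = L³/(3EI) = 443.7/EI.
Compatibility at 2: δ_0 − R_2·δ_{22} = 0, so R_2 = 57987/443.7 = 130.7 kip.

R_2 = 130.7 kip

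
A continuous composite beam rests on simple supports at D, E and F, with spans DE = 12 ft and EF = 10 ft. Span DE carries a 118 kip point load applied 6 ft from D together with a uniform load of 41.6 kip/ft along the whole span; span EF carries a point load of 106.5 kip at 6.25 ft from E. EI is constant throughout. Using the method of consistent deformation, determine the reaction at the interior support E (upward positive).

Release continuity at E by inserting a hinge; the redundant is the internal moment M_E. The primary structure is two simply-supported spans DE and EF.
End slopes at the hinge E, treating each span as simply supported:
  span DE: point load 118 at a = 6: Pab(L + a)/(6LEI) = 1062/EI
  span DE: UDL 41.6: wL³/(24EI) = 2995/EI
  span EF: point load 106.5 at a = 6.25: Pab(L + b)/(6LEI) = 572/EI
  relative rotation θ_0 = (4057 + 572)/EI = 4629/EI
A unit hogging moment at E produces rotation L₁/(3EI) + L₂/(3EI) = 7.333/EI.
Slope continuity at E: θ_0 = M_E·7.333/EI, so M_E = 4629/7.333 = 631.3 kip·ft (hogging).
Span DE, ΣM about D with M_E applied at E: R_E^{DE}·12 = 3703 + 631.3, so R_E^{DE} = 361.2 kip and R_D = 617.2 − 361.2 = 256 kip.
Span EF, ΣM about F: R_E^{EF}·10 = 399.4 + 631.3, so R_E^{EF} = 103.1 kip and R_F = 106.5 − 103.1 = 3.437 kip.
R_E = 361.2 + 103.1 = 464.3 kip.

R_E = 464.3 kip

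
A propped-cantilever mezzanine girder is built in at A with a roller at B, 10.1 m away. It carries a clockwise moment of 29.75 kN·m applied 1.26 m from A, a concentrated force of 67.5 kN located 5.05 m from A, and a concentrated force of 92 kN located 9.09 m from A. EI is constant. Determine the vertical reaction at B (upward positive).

R_B = 100.4 kN

Choose R_B as the redundant. The primary structure is the cantilever fixed at A.
Free-end deflection of the primary structure under the applied loading (downward +):
  clockwise couple 29.75 at a = 1.26: M₀a(2L − a)/(2EI) = 355/EI
  point load 67.5 at a = 5.05: Pa²(3L − a)/(6EI) = 7244/EI
  point load 92 at a = 9.09: Pa²(3L − a)/(6EI) = 26872/EI
  δ_0 = 34472/EI
Tip deflection under a unit load at B: L³/(3EI) = 343.4/EI.
The prop prevents deflection at B: R_B = δ_0/δ_{BB} = 34472/343.4 = 100.4 kN.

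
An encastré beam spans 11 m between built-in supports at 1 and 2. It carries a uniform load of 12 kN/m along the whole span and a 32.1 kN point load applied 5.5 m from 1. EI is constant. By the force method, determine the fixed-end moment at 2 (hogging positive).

Take the two fixed-end moments M_1, M_2 as redundants; the released structure is the simple span 12.
On the primary (simply-supported) span, the end slopes from the loading are:
  at 1: UDL 12: wL³/(24EI) = 665.5/EI
  at 2: UDL 12: wL³/(24EI) = 665.5/EI
  at 1: point load 32.1 at a = 5.5: Pab(L + b)/(6LEI) = 242.8/EI
  at 2: point load 32.1 at a = 5.5: Pab(L + a)/(6LEI) = 242.8/EI
  θ_10 = 908.3/EI,  θ_20 = 908.3/EI
Flexibility coefficients: a unit moment at one end gives L/(3EI) there and L/(6EI) at the far end, so f₁₁ = f₂₂ = 3.667/EI and f₁₂ = f₂₁ = 1.833/EI.
Compatibility — zero rotation at each built-in end:
  3.667 M_1 + 1.833 M_2 = 908.3
  1.833 M_1 + 3.667 M_2 = 908.3
Solving the pair gives M_1 = 165.1 kN·m and M_2 = 165.1 kN·m (hogging).

M_2 = 165.1 kN·m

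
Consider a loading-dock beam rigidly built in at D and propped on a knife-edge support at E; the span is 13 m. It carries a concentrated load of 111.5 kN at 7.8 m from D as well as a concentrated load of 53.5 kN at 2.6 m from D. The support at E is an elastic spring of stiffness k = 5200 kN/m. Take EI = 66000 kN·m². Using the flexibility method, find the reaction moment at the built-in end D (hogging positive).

M_D = 355 kN·m

Take the reaction at E as the redundant and release it; the primary structure is a cantilever fixed at D.
Downward deflection at the released point E due to the loads:
  point load 111.5 at a = 7.8: Pa²(3L − a)/(6EI) = 35275/EI
  point load 53.5 at a = 2.6: Pa²(3L − a)/(6EI) = 2194/EI
  δ_0 = 37469/EI
Tip deflection under a unit load at E: L³/(3EI) = 732.3/EI.
With EI = 66000 kN·m²: δ_0 = 0.56771 m and δ_{EE} = 0.011096 m/kN.
Compatibility — the spring shortens by R_E/k under the reaction it provides: δ_0 − R_E·δ_{EE} = R_E/k. With 1/k = 0.000192 m/kN, R_E = δ_0 / (δ_{EE} + 1/k) = 0.56771 / (0.011096 + 0.000192) = 50.29 kN.
Moment equilibrium about D: M_D = Σ(load moments about D) − R_E·L = 1009 − 50.29×13 = 355 kN·m.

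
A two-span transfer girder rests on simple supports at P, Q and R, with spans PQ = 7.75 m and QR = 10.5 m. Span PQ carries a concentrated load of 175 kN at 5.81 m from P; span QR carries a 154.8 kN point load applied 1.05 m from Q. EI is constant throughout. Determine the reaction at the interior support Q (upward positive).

R_Q = 309.7 kN

Take M_Q as the redundant. Released structure: two simple spans PQ and QR with a hinge at Q.
Rotations at Q on the released spans (each span's end-slope, ×1/EI):
  span PQ: point load 175 at a = 5.81: Pab(L + a)/(6LEI) = 575.2/EI
  span QR: point load 154.8 at a = 1.05: Pab(L + b)/(6LEI) = 486.4/EI
  relative rotation θ_0 = (575.2 + 486.4)/EI = 1062/EI
A unit hogging moment at Q produces rotation L₁/(3EI) + L₂/(3EI) = 6.083/EI.
Compatibility: M_Q·(L₁+L₂)/(3EI) = θ_0, giving M_Q = 174.5 kN·m (hogging).
Span PQ, ΣM about P with M_Q applied at Q: R_Q^{PQ}·7.75 = 1017 + 174.5, so R_Q^{PQ} = 153.7 kN and R_P = 175 − 153.7 = 21.29 kN.
Span QR, ΣM about R: R_Q^{QR}·10.5 = 1463 + 174.5, so R_Q^{QR} = 155.9 kN and R_R = 154.8 − 155.9 = -1.14 kN.
R_Q = 153.7 + 155.9 = 309.7 kN.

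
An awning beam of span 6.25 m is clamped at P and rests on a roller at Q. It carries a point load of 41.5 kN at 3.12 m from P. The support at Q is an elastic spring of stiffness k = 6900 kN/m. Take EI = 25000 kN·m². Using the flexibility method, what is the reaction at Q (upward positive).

R_Q = 12.38 kN

Take the reaction at Q as the redundant and release it; the primary structure is a cantilever fixed at P.
Primary-structure tip deflection at Q by superposition:
  point load 41.5 at a = 3.12: Pa²(3L − a)/(6EI) = 1052/EI
Flexibility coefficient — unit upward force at Q: δ_{QQ} = L³/(3EI) = 81.38/EI.
With EI = 25000 kN·m²: δ_0 = 0.042094 m and δ_{QQ} = 0.003255 m/kN.
Compatibility — the spring shortens by R_Q/k under the reaction it provides: δ_0 − R_Q·δ_{QQ} = R_Q/k. With 1/k = 0.000145 m/kN, R_Q = δ_0 / (δ_{QQ} + 1/k) = 0.042094 / (0.003255 + 0.000145) = 12.38 kN.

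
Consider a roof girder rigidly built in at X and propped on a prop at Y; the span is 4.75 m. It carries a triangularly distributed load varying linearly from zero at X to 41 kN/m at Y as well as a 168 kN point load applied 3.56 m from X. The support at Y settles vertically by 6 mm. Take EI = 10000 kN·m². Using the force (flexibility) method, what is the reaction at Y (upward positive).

Release the roller at Y. Primary structure: cantilever fixed at X.
Primary-structure tip deflection at Y by superposition:
  triangular load, peak 41 at the free end: 11w₀L⁴/(120EI) = 1913/EI
  point load 168 at a = 3.56: Pa²(3L − a)/(6EI) = 3793/EI
  δ_0 = 5707/EI
Tip deflection under a unit load at Y: L³/(3EI) = 35.72/EI.
With EI = 10000 kN·m²: δ_0 = 0.57067 m and δ_{YY} = 0.003572 m/kN.
Compatibility — the beam at Y must follow the support down by 0.006 m: δ_0 − R_Y·δ_{YY} = 0.006, so R_Y = (0.57067 − 0.006)/0.003572 = 158.1 kN.

R_Y = 158.1 kN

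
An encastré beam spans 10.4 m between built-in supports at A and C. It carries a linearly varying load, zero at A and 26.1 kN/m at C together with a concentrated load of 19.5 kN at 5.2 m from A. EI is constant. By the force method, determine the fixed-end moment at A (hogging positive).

Release both end moments; the primary structure is a simply-supported span AC with redundants M_A and M_C.
On the primary (simply-supported) span, the end slopes from the loading are:
  at A: triangular load, peak 26.1: 7w₀L³/(360EI) = 570.9/EI
  at C: triangular load, peak 26.1: w₀L³/(45EI) = 652.4/EI
  at A: point load 19.5 at a = 5.2: Pab(L + b)/(6LEI) = 131.8/EI
  at C: point load 19.5 at a = 5.2: Pab(L + a)/(6LEI) = 131.8/EI
  θ_A0 = 702.7/EI,  θ_C0 = 784.2/EI
Flexibility coefficients: a unit moment at one end gives L/(3EI) there and L/(6EI) at the far end, so f₁₁ = f₂₂ = 3.467/EI and f₁₂ = f₂₁ = 1.733/EI.
Compatibility — zero rotation at each built-in end:
  3.467 M_A + 1.733 M_C = 702.7
  1.733 M_A + 3.467 M_C = 784.2
Solving the pair gives M_A = 119.4 kN·m and M_C = 166.5 kN·m (hogging).

M_A = 119.4 kN·m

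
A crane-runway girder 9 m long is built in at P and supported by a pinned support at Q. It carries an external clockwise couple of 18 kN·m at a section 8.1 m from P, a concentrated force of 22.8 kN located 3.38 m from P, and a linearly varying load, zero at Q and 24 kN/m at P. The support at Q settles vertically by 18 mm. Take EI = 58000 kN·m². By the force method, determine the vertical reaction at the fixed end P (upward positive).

R_P = 106.3 kN

Release the roller at Q. Primary structure: cantilever fixed at P.
Downward deflection at the released point Q due to the loads:
  clockwise couple 18 at a = 8.1: M₀a(2L − a)/(2EI) = 721.7/EI
  point load 22.8 at a = 3.38: Pa²(3L − a)/(6EI) = 1025/EI
  triangular load, peak 24 at the fixed end: w₀L⁴/(30EI) = 5249/EI
  δ_0 = 6996/EI
Tip deflection under a unit load at Q: L³/(3EI) = 243/EI.
With EI = 58000 kN·m²: δ_0 = 0.12062 m and δ_{QQ} = 0.00419 m/kN.
Compatibility — the beam at Q must follow the support down by 0.018 m: δ_0 − R_Q·δ_{QQ} = 0.018, so R_Q = (0.12062 − 0.018)/0.00419 = 24.49 kN.
Vertical equilibrium: R_P = ΣP − R_Q = 130.8 − 24.49 = 106.3 kN.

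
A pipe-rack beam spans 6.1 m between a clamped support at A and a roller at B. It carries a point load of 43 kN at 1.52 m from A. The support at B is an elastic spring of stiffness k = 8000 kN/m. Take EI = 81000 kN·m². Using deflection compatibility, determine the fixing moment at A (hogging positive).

Remove the prop at B; the released (primary) structure is a cantilever built in at A.
Primary-structure tip deflection at B by superposition:
  point load 43 at a = 1.52: Pa²(3L − a)/(6EI) = 277.8/EI
Tip deflection under a unit load at B: L³/(3EI) = 75.66/EI.
With EI = 81000 kN·m²: δ_0 = 0.00343 m and δ_{BB} = 0.000934 m/kN.
Compatibility — the spring shortens by R_B/k under the reaction it provides: δ_0 − R_B·δ_{BB} = R_B/k. With 1/k = 0.000125 m/kN, R_B = δ_0 / (δ_{BB} + 1/k) = 0.00343 / (0.000934 + 0.000125) = 3.239 kN.
Moment equilibrium about A: M_A = Σ(load moments about A) − R_B·L = 65.36 − 3.239×6.1 = 45.6 kN·m.

M_A = 45.6 kN·m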